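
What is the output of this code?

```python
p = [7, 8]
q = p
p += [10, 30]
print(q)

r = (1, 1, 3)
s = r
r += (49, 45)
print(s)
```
[7, 8, 10, 30]
(1, 1, 3)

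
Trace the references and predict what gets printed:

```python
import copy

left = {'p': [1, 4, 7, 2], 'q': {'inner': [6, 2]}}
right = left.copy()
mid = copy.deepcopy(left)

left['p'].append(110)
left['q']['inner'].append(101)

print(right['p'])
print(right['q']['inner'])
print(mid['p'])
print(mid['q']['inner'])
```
[1, 4, 7, 2, 110]
[6, 2, 101]
[1, 4, 7, 2]
[6, 2]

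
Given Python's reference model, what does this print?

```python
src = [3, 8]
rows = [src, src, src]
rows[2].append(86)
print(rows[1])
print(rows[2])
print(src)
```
[3, 8, 86]
[3, 8, 86]
[3, 8, 86]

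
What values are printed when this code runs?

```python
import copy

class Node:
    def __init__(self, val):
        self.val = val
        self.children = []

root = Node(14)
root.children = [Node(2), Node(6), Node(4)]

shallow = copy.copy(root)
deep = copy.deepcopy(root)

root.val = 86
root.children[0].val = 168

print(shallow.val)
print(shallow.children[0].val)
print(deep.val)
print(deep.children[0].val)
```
14
168
14
2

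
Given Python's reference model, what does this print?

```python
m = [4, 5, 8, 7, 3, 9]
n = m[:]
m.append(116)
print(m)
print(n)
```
[4, 5, 8, 7, 3, 9, 116]
[4, 5, 8, 7, 3, 9]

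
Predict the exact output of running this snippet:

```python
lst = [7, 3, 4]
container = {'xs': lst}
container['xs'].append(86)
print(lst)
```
[7, 3, 4, 86]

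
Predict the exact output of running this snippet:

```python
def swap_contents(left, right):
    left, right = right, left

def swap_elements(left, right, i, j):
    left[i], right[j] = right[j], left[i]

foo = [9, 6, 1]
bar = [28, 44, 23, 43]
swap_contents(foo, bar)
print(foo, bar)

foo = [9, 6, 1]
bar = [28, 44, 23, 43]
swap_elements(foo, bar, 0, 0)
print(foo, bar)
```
[9, 6, 1] [28, 44, 23, 43]
[28, 6, 1] [9, 44, 23, 43]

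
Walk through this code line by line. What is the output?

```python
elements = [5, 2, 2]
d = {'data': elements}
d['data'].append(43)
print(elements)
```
[5, 2, 2, 43]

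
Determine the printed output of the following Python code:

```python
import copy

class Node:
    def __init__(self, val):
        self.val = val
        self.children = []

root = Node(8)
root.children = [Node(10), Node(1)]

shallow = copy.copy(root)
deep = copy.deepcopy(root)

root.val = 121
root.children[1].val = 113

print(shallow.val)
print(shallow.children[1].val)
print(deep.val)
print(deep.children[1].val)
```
8
113
8
1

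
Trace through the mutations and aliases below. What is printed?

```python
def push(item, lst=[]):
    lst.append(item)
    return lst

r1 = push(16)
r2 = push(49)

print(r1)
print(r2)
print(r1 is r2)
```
[16, 49]
[16, 49]
True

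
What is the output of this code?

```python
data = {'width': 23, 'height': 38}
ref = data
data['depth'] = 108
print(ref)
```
{'width': 23, 'height': 38, 'depth': 108}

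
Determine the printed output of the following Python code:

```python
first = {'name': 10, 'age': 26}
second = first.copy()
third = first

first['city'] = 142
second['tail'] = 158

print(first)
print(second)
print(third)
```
{'name': 10, 'age': 26, 'city': 142}
{'name': 10, 'age': 26, 'tail': 158}
{'name': 10, 'age': 26, 'city': 142}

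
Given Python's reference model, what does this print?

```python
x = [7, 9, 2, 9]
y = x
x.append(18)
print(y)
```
[7, 9, 2, 9, 18]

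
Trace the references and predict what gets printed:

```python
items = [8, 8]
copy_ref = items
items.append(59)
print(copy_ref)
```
[8, 8, 59]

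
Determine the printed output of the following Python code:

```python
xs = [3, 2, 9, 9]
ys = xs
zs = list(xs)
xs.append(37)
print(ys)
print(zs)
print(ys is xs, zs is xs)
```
[3, 2, 9, 9, 37]
[3, 2, 9, 9]
True False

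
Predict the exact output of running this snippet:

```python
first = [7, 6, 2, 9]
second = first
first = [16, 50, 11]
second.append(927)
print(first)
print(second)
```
[16, 50, 11]
[7, 6, 2, 9, 927]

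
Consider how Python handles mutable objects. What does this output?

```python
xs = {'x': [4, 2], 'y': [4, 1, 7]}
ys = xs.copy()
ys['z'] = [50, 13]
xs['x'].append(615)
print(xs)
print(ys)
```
{'x': [4, 2, 615], 'y': [4, 1, 7]}
{'x': [4, 2, 615], 'y': [4, 1, 7], 'z': [50, 13]}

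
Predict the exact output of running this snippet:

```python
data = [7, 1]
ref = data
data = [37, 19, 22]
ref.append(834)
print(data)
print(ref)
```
[37, 19, 22]
[7, 1, 834]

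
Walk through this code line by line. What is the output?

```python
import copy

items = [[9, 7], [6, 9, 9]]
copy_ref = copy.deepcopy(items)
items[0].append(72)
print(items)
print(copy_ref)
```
[[9, 7, 72], [6, 9, 9]]
[[9, 7], [6, 9, 9]]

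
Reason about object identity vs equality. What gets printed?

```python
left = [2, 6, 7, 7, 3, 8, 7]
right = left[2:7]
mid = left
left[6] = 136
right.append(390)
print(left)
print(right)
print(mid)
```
[2, 6, 7, 7, 3, 8, 136]
[7, 7, 3, 8, 7, 390]
[2, 6, 7, 7, 3, 8, 136]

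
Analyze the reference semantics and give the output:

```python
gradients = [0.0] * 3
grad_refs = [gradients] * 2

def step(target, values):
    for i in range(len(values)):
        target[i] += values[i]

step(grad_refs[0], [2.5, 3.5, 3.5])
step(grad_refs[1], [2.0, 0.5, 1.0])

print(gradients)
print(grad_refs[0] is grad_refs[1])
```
[4.5, 4.0, 4.5]
True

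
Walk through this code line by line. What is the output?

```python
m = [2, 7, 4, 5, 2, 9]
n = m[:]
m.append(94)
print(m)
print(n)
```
[2, 7, 4, 5, 2, 9, 94]
[2, 7, 4, 5, 2, 9]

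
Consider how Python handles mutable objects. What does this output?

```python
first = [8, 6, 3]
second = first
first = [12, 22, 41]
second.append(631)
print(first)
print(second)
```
[12, 22, 41]
[8, 6, 3, 631]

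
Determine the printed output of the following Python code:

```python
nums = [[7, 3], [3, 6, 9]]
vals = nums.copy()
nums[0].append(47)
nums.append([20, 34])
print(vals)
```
[[7, 3, 47], [3, 6, 9]]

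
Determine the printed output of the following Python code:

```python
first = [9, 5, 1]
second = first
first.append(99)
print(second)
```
[9, 5, 1, 99]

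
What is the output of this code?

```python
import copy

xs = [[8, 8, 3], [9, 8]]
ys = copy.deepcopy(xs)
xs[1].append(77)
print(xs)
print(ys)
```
[[8, 8, 3], [9, 8, 77]]
[[8, 8, 3], [9, 8]]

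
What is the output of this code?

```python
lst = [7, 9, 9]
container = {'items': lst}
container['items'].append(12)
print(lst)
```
[7, 9, 9, 12]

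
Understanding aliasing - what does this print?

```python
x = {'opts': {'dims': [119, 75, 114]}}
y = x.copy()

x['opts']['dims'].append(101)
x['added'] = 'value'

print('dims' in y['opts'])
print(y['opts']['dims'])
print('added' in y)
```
True
[119, 75, 114, 101]
False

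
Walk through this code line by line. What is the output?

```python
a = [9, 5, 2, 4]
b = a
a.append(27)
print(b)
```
[9, 5, 2, 4, 27]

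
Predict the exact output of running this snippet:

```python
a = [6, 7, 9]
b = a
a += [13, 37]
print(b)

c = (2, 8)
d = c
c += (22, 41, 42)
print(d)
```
[6, 7, 9, 13, 37]
(2, 8)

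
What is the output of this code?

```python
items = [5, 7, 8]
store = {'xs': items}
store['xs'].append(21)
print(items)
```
[5, 7, 8, 21]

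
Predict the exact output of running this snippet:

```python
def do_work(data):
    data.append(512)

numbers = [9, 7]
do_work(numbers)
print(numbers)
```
[9, 7, 512]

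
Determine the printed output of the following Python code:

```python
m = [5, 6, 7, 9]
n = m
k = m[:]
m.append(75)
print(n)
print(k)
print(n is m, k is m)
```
[5, 6, 7, 9, 75]
[5, 6, 7, 9]
True False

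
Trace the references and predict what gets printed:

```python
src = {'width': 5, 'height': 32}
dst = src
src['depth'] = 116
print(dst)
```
{'width': 5, 'height': 32, 'depth': 116}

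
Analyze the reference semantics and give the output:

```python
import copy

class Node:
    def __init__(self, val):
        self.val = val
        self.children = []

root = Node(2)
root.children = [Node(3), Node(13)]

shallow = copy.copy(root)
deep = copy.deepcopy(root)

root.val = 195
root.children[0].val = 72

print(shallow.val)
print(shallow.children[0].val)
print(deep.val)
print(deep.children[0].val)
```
2
72
2
3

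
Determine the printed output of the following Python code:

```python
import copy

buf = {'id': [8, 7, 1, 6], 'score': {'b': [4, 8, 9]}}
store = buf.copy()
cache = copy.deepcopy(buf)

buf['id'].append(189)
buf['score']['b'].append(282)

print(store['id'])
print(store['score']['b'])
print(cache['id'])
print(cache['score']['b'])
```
[8, 7, 1, 6, 189]
[4, 8, 9, 282]
[8, 7, 1, 6]
[4, 8, 9]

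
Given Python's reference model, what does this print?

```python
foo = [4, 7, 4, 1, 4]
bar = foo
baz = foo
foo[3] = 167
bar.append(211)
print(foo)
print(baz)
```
[4, 7, 4, 167, 4, 211]
[4, 7, 4, 167, 4, 211]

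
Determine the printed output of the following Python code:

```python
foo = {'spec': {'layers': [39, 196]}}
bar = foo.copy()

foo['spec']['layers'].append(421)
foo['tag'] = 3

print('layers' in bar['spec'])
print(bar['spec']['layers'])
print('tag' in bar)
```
True
[39, 196, 421]
False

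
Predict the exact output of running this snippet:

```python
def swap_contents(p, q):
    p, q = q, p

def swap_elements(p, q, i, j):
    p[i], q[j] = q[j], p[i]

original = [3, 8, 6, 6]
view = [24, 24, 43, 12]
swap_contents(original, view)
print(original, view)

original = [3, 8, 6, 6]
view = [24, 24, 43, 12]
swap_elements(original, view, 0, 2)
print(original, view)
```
[3, 8, 6, 6] [24, 24, 43, 12]
[43, 8, 6, 6] [24, 24, 3, 12]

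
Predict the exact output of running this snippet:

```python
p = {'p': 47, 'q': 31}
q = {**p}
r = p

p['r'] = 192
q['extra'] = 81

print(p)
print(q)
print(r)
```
{'p': 47, 'q': 31, 'r': 192}
{'p': 47, 'q': 31, 'extra': 81}
{'p': 47, 'q': 31, 'r': 192}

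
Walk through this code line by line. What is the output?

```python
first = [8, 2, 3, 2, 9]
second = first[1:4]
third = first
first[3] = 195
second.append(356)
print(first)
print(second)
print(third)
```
[8, 2, 3, 195, 9]
[2, 3, 2, 356]
[8, 2, 3, 195, 9]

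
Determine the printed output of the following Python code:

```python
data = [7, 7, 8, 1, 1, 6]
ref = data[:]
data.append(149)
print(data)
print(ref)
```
[7, 7, 8, 1, 1, 6, 149]
[7, 7, 8, 1, 1, 6]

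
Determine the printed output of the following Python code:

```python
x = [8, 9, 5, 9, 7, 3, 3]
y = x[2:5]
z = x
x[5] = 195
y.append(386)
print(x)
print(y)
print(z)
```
[8, 9, 5, 9, 7, 195, 3]
[5, 9, 7, 386]
[8, 9, 5, 9, 7, 195, 3]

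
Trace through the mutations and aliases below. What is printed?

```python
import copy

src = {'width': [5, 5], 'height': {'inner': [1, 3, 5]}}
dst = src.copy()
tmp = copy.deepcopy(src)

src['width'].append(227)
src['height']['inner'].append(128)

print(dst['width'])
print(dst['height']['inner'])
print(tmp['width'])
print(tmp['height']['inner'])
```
[5, 5, 227]
[1, 3, 5, 128]
[5, 5]
[1, 3, 5]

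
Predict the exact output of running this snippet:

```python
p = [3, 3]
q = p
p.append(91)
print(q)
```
[3, 3, 91]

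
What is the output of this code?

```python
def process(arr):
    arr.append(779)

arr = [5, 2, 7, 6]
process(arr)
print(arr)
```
[5, 2, 7, 6, 779]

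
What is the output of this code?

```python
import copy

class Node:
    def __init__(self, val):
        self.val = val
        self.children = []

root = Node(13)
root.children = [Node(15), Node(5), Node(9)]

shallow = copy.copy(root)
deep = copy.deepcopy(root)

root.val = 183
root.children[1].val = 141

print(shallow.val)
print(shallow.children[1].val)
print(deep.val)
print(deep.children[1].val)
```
13
141
13
5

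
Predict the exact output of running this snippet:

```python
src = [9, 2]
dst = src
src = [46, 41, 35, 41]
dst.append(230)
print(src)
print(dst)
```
[46, 41, 35, 41]
[9, 2, 230]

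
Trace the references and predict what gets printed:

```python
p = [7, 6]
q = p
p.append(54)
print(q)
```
[7, 6, 54]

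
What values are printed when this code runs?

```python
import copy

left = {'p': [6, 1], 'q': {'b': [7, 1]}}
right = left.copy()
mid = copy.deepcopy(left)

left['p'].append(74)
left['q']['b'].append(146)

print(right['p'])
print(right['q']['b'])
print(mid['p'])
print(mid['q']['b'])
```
[6, 1, 74]
[7, 1, 146]
[6, 1]
[7, 1]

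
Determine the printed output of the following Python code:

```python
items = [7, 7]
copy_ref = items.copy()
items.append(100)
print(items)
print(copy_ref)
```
[7, 7, 100]
[7, 7]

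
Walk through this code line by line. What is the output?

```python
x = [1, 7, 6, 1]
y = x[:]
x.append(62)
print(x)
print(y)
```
[1, 7, 6, 1, 62]
[1, 7, 6, 1]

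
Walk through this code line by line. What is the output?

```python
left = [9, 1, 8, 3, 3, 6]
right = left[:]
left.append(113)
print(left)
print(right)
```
[9, 1, 8, 3, 3, 6, 113]
[9, 1, 8, 3, 3, 6]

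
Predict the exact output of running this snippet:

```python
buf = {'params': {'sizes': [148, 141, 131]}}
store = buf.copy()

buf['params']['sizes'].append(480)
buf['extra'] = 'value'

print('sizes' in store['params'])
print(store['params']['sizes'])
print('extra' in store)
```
True
[148, 141, 131, 480]
False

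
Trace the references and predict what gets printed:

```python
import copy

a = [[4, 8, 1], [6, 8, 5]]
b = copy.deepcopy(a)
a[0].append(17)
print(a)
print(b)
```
[[4, 8, 1, 17], [6, 8, 5]]
[[4, 8, 1], [6, 8, 5]]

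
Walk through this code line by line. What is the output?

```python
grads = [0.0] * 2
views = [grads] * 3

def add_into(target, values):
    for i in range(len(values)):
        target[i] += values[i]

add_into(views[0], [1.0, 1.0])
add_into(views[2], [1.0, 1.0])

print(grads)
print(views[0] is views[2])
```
[2.0, 2.0]
True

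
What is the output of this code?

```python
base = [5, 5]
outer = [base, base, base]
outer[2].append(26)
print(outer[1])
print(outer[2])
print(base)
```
[5, 5, 26]
[5, 5, 26]
[5, 5, 26]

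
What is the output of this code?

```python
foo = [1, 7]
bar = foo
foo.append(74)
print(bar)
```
[1, 7, 74]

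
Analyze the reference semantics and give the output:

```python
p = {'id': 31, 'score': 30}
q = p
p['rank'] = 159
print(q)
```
{'id': 31, 'score': 30, 'rank': 159}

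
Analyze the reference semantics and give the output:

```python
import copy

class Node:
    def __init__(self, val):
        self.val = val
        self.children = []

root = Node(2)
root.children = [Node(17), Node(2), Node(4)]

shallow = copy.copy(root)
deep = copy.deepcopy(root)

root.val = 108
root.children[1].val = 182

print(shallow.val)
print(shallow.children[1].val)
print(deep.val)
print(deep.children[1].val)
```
2
182
2
2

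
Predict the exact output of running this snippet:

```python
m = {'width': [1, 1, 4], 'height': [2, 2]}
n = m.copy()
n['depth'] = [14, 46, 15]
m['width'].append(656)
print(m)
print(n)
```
{'width': [1, 1, 4, 656], 'height': [2, 2]}
{'width': [1, 1, 4, 656], 'height': [2, 2], 'depth': [14, 46, 15]}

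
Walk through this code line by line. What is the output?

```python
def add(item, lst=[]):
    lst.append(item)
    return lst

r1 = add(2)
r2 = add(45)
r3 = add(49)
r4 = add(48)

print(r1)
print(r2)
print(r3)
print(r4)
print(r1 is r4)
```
[2, 45, 49, 48]
[2, 45, 49, 48]
[2, 45, 49, 48]
[2, 45, 49, 48]
True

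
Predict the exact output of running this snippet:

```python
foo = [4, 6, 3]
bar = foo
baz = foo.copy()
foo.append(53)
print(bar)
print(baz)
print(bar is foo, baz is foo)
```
[4, 6, 3, 53]
[4, 6, 3]
True False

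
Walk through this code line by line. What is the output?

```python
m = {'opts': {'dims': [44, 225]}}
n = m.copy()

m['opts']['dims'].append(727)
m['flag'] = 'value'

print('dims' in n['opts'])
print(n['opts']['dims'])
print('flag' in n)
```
True
[44, 225, 727]
False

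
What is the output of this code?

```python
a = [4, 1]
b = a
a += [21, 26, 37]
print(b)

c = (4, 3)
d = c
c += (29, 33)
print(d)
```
[4, 1, 21, 26, 37]
(4, 3)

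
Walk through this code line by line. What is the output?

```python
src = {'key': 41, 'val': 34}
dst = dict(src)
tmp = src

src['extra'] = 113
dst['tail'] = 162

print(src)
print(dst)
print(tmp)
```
{'key': 41, 'val': 34, 'extra': 113}
{'key': 41, 'val': 34, 'tail': 162}
{'key': 41, 'val': 34, 'extra': 113}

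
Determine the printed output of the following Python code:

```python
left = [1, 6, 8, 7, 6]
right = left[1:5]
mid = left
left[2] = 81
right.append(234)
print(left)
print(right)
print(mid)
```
[1, 6, 81, 7, 6]
[6, 8, 7, 6, 234]
[1, 6, 81, 7, 6]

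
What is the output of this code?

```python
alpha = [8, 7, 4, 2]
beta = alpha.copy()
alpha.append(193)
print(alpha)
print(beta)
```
[8, 7, 4, 2, 193]
[8, 7, 4, 2]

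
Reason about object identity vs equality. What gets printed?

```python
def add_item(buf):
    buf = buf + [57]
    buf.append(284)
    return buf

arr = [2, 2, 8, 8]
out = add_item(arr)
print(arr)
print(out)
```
[2, 2, 8, 8]
[2, 2, 8, 8, 57, 284]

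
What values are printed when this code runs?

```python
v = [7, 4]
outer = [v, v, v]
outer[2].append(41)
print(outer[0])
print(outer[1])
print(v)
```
[7, 4, 41]
[7, 4, 41]
[7, 4, 41]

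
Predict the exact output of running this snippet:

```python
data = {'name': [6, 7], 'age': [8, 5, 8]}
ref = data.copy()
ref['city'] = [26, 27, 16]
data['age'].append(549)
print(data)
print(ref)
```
{'name': [6, 7], 'age': [8, 5, 8, 549]}
{'name': [6, 7], 'age': [8, 5, 8, 549], 'city': [26, 27, 16]}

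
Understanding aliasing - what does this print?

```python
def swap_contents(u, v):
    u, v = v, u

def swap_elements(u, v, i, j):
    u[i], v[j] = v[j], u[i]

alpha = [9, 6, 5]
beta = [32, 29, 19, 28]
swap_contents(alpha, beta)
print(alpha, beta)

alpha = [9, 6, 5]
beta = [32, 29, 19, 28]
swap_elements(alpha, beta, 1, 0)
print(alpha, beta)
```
[9, 6, 5] [32, 29, 19, 28]
[9, 32, 5] [6, 29, 19, 28]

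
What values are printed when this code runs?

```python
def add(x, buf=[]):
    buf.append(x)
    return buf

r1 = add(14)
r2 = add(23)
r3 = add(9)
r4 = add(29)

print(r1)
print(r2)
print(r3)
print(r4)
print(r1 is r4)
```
[14, 23, 9, 29]
[14, 23, 9, 29]
[14, 23, 9, 29]
[14, 23, 9, 29]
True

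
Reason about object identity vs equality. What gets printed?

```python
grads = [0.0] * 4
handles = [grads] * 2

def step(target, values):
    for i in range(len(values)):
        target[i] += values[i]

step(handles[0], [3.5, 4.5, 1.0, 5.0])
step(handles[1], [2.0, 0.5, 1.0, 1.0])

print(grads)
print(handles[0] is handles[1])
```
[5.5, 5.0, 2.0, 6.0]
True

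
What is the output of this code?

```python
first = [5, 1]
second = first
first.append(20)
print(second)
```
[5, 1, 20]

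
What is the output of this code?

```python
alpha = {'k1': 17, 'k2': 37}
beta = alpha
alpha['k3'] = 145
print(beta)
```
{'k1': 17, 'k2': 37, 'k3': 145}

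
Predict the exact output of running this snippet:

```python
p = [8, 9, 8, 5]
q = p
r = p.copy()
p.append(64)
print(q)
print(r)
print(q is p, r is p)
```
[8, 9, 8, 5, 64]
[8, 9, 8, 5]
True False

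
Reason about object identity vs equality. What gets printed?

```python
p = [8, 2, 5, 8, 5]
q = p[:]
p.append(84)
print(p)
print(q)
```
[8, 2, 5, 8, 5, 84]
[8, 2, 5, 8, 5]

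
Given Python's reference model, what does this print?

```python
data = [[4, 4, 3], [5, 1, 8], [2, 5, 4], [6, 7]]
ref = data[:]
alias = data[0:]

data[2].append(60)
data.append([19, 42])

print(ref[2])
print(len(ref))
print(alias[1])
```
[2, 5, 4, 60]
4
[5, 1, 8]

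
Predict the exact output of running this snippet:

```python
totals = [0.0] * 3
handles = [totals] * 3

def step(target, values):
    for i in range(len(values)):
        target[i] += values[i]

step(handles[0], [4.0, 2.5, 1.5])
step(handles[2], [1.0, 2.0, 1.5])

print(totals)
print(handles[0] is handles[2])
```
[5.0, 4.5, 3.0]
True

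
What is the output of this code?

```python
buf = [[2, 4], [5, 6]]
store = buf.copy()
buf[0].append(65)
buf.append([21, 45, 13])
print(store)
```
[[2, 4, 65], [5, 6]]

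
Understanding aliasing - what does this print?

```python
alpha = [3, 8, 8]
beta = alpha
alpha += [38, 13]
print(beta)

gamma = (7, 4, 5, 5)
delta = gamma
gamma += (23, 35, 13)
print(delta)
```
[3, 8, 8, 38, 13]
(7, 4, 5, 5)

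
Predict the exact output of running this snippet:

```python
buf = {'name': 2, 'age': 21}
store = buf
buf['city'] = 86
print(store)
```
{'name': 2, 'age': 21, 'city': 86}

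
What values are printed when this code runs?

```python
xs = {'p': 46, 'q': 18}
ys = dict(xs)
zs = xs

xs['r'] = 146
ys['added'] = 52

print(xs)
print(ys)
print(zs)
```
{'p': 46, 'q': 18, 'r': 146}
{'p': 46, 'q': 18, 'added': 52}
{'p': 46, 'q': 18, 'r': 146}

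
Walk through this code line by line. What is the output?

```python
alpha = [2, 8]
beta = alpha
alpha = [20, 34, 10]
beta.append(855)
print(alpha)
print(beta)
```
[20, 34, 10]
[2, 8, 855]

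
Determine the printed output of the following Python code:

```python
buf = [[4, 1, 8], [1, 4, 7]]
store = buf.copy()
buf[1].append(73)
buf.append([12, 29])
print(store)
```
[[4, 1, 8], [1, 4, 7, 73]]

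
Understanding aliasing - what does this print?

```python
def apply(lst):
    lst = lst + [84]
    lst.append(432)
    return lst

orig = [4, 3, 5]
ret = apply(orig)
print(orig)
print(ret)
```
[4, 3, 5]
[4, 3, 5, 84, 432]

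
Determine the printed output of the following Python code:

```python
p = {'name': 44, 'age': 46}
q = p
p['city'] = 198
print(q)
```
{'name': 44, 'age': 46, 'city': 198}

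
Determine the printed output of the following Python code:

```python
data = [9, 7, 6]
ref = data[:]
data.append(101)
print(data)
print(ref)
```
[9, 7, 6, 101]
[9, 7, 6]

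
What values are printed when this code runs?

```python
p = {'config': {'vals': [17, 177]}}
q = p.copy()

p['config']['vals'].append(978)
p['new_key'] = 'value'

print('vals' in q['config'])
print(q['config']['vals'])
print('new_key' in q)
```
True
[17, 177, 978]
False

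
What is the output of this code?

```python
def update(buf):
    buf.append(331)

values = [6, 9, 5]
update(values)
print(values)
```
[6, 9, 5, 331]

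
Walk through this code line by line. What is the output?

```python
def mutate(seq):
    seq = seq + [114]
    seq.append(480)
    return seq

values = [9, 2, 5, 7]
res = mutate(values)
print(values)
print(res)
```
[9, 2, 5, 7]
[9, 2, 5, 7, 114, 480]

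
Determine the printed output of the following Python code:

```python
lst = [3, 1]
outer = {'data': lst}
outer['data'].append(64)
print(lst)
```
[3, 1, 64]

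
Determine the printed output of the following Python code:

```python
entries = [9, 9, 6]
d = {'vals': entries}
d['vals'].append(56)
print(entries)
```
[9, 9, 6, 56]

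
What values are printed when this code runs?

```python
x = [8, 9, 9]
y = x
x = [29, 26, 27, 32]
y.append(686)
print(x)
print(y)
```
[29, 26, 27, 32]
[8, 9, 9, 686]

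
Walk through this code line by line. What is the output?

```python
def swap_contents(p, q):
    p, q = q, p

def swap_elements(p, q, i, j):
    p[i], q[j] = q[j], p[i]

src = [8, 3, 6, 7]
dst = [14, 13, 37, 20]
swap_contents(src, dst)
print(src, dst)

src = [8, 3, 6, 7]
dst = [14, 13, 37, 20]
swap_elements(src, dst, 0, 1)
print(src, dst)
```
[8, 3, 6, 7] [14, 13, 37, 20]
[13, 3, 6, 7] [14, 8, 37, 20]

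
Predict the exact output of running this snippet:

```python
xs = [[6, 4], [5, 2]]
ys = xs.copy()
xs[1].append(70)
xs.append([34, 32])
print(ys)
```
[[6, 4], [5, 2, 70]]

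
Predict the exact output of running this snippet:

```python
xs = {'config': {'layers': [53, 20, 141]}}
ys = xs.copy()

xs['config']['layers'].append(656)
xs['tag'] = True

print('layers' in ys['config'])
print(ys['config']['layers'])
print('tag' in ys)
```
True
[53, 20, 141, 656]
False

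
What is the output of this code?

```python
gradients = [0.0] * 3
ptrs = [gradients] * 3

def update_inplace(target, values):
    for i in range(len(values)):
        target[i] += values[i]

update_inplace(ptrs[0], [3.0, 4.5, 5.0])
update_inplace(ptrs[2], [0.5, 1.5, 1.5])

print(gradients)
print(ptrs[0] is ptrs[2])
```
[3.5, 6.0, 6.5]
True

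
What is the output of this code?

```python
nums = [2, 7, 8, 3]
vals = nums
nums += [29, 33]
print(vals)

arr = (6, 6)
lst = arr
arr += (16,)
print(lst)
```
[2, 7, 8, 3, 29, 33]
(6, 6)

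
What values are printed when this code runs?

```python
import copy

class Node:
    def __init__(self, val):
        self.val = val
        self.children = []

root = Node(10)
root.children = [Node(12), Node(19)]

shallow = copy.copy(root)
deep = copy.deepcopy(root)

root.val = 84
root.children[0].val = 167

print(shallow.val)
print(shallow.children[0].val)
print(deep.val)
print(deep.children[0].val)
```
10
167
10
12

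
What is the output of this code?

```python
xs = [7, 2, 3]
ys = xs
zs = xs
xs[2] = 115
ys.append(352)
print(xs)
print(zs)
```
[7, 2, 115, 352]
[7, 2, 115, 352]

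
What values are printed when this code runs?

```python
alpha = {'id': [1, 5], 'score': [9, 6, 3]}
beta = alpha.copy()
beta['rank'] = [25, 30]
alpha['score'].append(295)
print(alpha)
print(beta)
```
{'id': [1, 5], 'score': [9, 6, 3, 295]}
{'id': [1, 5], 'score': [9, 6, 3, 295], 'rank': [25, 30]}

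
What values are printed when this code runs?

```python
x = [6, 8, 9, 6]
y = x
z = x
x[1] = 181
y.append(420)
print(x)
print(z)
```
[6, 181, 9, 6, 420]
[6, 181, 9, 6, 420]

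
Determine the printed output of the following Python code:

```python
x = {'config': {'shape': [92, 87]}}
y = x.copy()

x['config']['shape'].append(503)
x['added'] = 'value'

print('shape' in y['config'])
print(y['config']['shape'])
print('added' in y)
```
True
[92, 87, 503]
False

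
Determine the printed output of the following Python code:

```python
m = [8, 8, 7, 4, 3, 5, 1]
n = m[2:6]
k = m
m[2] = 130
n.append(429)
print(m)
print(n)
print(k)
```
[8, 8, 130, 4, 3, 5, 1]
[7, 4, 3, 5, 429]
[8, 8, 130, 4, 3, 5, 1]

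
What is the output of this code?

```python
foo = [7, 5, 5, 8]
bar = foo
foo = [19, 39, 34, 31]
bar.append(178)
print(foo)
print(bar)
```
[19, 39, 34, 31]
[7, 5, 5, 8, 178]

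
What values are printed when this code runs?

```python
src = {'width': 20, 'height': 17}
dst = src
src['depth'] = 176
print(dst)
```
{'width': 20, 'height': 17, 'depth': 176}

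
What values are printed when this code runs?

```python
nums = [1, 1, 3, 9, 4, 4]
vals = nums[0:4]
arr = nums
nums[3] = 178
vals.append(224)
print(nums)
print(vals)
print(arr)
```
[1, 1, 3, 178, 4, 4]
[1, 1, 3, 9, 224]
[1, 1, 3, 178, 4, 4]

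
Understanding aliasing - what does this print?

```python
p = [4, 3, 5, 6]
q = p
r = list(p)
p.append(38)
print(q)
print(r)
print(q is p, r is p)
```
[4, 3, 5, 6, 38]
[4, 3, 5, 6]
True False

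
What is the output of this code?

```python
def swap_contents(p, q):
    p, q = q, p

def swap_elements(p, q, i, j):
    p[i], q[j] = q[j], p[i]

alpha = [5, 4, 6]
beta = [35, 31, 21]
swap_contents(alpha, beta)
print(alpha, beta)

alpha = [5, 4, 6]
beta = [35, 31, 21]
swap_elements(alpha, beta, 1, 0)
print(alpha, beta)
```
[5, 4, 6] [35, 31, 21]
[5, 35, 6] [4, 31, 21]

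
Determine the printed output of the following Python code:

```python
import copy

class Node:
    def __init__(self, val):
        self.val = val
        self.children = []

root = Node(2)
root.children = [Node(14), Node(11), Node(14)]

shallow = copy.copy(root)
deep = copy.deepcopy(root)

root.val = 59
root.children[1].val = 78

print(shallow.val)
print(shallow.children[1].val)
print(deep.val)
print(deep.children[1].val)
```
2
78
2
11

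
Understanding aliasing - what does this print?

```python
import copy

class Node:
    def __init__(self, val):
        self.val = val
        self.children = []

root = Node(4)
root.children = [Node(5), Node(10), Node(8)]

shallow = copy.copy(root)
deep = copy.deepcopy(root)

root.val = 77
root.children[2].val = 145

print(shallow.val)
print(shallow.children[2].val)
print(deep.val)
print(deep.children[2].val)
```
4
145
4
8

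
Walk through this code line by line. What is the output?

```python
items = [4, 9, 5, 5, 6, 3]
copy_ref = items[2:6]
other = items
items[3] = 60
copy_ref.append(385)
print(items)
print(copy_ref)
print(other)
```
[4, 9, 5, 60, 6, 3]
[5, 5, 6, 3, 385]
[4, 9, 5, 60, 6, 3]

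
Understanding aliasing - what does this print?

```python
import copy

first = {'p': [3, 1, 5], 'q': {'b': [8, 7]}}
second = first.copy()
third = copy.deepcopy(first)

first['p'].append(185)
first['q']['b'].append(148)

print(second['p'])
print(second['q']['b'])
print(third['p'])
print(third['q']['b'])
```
[3, 1, 5, 185]
[8, 7, 148]
[3, 1, 5]
[8, 7]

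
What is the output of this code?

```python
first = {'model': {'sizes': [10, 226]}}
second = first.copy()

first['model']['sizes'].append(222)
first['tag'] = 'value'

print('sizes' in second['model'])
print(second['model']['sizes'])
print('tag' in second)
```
True
[10, 226, 222]
False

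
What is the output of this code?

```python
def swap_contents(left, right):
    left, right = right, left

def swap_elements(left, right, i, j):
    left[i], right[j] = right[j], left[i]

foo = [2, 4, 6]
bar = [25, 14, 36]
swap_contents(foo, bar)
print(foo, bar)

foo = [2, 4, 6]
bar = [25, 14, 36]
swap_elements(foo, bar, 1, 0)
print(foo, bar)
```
[2, 4, 6] [25, 14, 36]
[2, 25, 6] [4, 14, 36]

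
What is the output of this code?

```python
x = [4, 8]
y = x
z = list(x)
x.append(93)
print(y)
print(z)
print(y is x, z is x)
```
[4, 8, 93]
[4, 8]
True False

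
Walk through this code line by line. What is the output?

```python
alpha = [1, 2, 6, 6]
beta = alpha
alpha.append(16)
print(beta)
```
[1, 2, 6, 6, 16]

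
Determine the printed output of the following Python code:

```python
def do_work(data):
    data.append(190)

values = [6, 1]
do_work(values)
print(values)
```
[6, 1, 190]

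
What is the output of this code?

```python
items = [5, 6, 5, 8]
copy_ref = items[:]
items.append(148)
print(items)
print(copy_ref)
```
[5, 6, 5, 8, 148]
[5, 6, 5, 8]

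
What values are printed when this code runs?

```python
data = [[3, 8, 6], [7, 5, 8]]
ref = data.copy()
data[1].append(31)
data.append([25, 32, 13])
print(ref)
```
[[3, 8, 6], [7, 5, 8, 31]]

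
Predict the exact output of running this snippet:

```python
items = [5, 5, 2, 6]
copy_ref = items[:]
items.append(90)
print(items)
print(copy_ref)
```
[5, 5, 2, 6, 90]
[5, 5, 2, 6]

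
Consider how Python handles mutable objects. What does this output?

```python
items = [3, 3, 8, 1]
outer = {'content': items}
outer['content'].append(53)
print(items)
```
[3, 3, 8, 1, 53]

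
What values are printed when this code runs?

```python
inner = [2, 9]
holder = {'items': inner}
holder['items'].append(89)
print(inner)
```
[2, 9, 89]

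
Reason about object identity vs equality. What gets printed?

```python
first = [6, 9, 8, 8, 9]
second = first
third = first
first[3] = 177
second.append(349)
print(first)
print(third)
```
[6, 9, 8, 177, 9, 349]
[6, 9, 8, 177, 9, 349]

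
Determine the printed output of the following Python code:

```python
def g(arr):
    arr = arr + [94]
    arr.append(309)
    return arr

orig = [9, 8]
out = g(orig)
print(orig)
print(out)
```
[9, 8]
[9, 8, 94, 309]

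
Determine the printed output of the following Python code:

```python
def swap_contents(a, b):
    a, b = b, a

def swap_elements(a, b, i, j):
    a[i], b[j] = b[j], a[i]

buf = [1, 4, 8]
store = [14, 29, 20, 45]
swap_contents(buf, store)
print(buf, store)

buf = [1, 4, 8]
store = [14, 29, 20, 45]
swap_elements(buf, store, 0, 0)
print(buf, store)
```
[1, 4, 8] [14, 29, 20, 45]
[14, 4, 8] [1, 29, 20, 45]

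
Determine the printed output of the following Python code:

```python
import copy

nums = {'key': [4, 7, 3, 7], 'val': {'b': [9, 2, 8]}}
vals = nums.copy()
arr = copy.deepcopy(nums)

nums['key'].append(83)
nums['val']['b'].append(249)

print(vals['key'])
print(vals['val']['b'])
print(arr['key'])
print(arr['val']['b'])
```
[4, 7, 3, 7, 83]
[9, 2, 8, 249]
[4, 7, 3, 7]
[9, 2, 8]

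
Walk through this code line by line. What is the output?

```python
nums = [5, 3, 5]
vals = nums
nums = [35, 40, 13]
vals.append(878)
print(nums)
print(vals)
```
[35, 40, 13]
[5, 3, 5, 878]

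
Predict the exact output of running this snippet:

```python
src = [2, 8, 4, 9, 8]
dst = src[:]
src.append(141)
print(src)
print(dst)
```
[2, 8, 4, 9, 8, 141]
[2, 8, 4, 9, 8]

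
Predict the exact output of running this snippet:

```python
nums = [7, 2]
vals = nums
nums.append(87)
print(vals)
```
[7, 2, 87]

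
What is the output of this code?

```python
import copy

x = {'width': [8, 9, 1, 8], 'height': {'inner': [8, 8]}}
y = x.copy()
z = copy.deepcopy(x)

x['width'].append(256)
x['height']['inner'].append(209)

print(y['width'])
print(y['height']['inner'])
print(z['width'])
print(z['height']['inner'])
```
[8, 9, 1, 8, 256]
[8, 8, 209]
[8, 9, 1, 8]
[8, 8]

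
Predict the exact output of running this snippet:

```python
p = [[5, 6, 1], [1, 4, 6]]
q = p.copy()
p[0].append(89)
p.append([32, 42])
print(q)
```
[[5, 6, 1, 89], [1, 4, 6]]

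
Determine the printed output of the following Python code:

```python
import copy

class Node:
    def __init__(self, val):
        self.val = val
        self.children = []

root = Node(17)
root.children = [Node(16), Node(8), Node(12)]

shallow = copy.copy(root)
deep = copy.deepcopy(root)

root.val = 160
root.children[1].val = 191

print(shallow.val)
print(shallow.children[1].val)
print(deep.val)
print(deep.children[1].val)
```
17
191
17
8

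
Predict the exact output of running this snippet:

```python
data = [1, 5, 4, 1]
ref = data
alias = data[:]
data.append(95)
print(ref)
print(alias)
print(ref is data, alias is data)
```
[1, 5, 4, 1, 95]
[1, 5, 4, 1]
True False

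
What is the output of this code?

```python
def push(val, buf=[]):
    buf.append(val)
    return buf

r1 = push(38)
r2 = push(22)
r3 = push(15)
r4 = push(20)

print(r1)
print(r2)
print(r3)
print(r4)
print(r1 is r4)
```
[38, 22, 15, 20]
[38, 22, 15, 20]
[38, 22, 15, 20]
[38, 22, 15, 20]
True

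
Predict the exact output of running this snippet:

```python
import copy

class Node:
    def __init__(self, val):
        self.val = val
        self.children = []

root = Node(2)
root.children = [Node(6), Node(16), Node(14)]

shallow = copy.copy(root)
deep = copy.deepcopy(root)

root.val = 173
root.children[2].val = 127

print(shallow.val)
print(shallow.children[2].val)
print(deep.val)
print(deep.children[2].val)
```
2
127
2
14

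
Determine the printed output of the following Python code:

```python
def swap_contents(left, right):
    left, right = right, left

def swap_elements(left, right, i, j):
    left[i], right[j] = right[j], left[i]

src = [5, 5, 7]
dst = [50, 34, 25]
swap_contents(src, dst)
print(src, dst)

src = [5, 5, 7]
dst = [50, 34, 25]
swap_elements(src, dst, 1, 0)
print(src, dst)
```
[5, 5, 7] [50, 34, 25]
[5, 50, 7] [5, 34, 25]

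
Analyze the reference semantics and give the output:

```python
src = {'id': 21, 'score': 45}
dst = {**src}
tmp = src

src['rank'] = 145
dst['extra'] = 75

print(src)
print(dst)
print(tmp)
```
{'id': 21, 'score': 45, 'rank': 145}
{'id': 21, 'score': 45, 'extra': 75}
{'id': 21, 'score': 45, 'rank': 145}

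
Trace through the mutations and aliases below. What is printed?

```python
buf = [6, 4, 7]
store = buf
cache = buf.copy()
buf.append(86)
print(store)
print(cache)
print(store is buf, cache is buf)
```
[6, 4, 7, 86]
[6, 4, 7]
True False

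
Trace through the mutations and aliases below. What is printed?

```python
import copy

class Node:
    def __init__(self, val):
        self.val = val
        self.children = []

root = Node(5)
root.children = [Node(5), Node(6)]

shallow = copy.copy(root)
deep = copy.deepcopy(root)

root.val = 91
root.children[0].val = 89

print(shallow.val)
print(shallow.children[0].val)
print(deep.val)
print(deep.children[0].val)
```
5
89
5
5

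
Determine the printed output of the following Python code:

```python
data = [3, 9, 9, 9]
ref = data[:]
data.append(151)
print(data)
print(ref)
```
[3, 9, 9, 9, 151]
[3, 9, 9, 9]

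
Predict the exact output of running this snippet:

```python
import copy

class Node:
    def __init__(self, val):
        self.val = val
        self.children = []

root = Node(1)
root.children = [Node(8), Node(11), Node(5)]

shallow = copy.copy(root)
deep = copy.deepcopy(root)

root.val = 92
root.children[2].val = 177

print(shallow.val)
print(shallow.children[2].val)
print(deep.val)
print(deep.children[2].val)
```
1
177
1
5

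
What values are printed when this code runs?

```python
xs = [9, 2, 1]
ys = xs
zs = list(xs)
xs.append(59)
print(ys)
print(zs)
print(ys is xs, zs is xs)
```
[9, 2, 1, 59]
[9, 2, 1]
True False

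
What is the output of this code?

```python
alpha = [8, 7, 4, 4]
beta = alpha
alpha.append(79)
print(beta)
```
[8, 7, 4, 4, 79]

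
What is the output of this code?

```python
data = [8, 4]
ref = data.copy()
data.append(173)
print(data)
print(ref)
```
[8, 4, 173]
[8, 4]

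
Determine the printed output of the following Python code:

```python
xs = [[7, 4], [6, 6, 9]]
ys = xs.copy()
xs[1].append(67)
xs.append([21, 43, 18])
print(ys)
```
[[7, 4], [6, 6, 9, 67]]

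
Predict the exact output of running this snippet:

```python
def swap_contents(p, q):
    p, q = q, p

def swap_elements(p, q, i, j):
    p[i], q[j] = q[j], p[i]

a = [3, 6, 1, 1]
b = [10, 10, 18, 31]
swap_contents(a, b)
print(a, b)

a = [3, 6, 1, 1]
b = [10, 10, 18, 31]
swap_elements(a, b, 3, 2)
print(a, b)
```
[3, 6, 1, 1] [10, 10, 18, 31]
[3, 6, 1, 18] [10, 10, 1, 31]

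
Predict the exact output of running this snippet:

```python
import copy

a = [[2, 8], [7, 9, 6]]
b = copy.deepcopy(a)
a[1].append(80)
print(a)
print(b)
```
[[2, 8], [7, 9, 6, 80]]
[[2, 8], [7, 9, 6]]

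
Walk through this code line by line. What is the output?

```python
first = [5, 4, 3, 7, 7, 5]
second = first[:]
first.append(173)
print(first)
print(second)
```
[5, 4, 3, 7, 7, 5, 173]
[5, 4, 3, 7, 7, 5]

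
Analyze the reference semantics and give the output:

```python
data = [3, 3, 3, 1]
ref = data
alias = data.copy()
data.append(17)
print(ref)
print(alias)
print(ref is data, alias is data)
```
[3, 3, 3, 1, 17]
[3, 3, 3, 1]
True False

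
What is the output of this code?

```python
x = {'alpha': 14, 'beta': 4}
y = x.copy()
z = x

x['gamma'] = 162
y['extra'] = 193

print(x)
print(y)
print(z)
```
{'alpha': 14, 'beta': 4, 'gamma': 162}
{'alpha': 14, 'beta': 4, 'extra': 193}
{'alpha': 14, 'beta': 4, 'gamma': 162}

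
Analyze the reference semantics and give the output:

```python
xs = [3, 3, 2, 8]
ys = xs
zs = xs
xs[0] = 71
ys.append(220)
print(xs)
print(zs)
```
[71, 3, 2, 8, 220]
[71, 3, 2, 8, 220]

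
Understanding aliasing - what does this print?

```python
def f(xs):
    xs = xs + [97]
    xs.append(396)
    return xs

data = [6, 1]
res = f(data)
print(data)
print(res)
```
[6, 1]
[6, 1, 97, 396]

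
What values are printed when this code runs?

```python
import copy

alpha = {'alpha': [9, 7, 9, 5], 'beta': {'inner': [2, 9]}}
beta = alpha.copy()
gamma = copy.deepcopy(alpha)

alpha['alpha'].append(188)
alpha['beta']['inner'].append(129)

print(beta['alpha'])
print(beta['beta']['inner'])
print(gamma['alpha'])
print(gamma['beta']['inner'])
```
[9, 7, 9, 5, 188]
[2, 9, 129]
[9, 7, 9, 5]
[2, 9]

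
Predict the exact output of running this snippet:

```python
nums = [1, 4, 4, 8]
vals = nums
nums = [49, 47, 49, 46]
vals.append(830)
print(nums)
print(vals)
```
[49, 47, 49, 46]
[1, 4, 4, 8, 830]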